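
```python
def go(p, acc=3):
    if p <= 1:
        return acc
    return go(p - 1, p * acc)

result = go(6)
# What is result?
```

Accumulator trace (n, acc): (6, 3) -> (5, 18) -> (4, 90) -> (3, 360) -> (2, 1080) -> (1, 2160) -> return 2160

Answer: 2160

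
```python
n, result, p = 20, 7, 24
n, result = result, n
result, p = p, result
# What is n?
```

Trace:
`n, result, p = 20, 7, 24` → n = 20; result = 7; p = 24
`n, result = result, n` → n = 7; result = 20
`result, p = p, result` → result = 24; p = 20
So n = 7

Answer: 7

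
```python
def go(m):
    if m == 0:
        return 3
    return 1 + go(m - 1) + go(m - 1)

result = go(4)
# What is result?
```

go(m) = 1 + 2·go(m-1), go(0)=3. Closed form: (3+1)·2^4 - 1 = 63.

Answer: 63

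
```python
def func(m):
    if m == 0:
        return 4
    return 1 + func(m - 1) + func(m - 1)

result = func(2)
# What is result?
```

func(m) = 1 + 2·func(m-1), func(0)=4. Closed form: (4+1)·2^2 - 1 = 19.

Answer: 19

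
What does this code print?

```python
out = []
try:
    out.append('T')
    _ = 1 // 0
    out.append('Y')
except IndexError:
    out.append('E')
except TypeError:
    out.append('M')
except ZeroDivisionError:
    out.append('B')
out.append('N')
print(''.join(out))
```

Execution trace: 'T' (try body) → 'B' (except ZeroDivisionError) → 'N' (after the try/except). Output: TBN

Answer: TBN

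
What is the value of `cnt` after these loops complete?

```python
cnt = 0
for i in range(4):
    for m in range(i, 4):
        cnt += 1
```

Upper triangle: 4 + 3 + ... + 1
`cnt` takes the values: 0 → 1 → 2 → 3 → 4 → 5 → 6 → 7 → 8 → 9 → 10

Answer: 10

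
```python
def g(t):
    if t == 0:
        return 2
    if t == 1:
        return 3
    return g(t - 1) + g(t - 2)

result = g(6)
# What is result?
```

Build up from base cases: g(0)=2, g(1)=3, g(2)=5, g(3)=8, g(4)=13, g(5)=21, g(6)=34

Answer: 34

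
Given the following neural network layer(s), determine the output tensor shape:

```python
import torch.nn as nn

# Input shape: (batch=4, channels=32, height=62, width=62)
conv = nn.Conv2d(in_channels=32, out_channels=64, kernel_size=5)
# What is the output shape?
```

Input: (4, 32, 62, 62) -> Output: (4, 64, 58, 58)

Answer: (4, 64, 58, 58)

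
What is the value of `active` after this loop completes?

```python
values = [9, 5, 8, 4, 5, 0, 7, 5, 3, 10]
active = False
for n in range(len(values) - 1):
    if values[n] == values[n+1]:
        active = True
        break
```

Check consecutive duplicates in [9, 5, 8, 4, 5, 0, 7, 5, 3, 10]
`active` takes the values: False

Answer: False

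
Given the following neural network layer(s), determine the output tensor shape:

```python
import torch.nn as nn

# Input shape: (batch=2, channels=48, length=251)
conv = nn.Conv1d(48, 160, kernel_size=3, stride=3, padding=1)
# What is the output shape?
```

Input: (2, 48, 251) -> Output: (2, 160, 84)

Answer: (2, 160, 84)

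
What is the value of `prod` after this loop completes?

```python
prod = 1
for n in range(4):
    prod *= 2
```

2^4 = 16
`prod` takes the values: 1 → 2 → 4 → 8 → 16

Answer: 16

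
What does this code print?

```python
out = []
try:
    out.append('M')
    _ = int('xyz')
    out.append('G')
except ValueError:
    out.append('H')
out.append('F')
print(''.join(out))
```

Execution trace: 'M' (try body) → 'H' (except ValueError) → 'F' (after the try/except). Output: MHF

Answer: MHF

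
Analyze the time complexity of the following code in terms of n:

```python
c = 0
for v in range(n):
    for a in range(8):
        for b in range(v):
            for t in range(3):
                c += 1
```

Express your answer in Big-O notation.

Each loop level contributes: n × 1 × n × 1. Multiplying the contributions gives O(n^2).

Answer: O(n^2)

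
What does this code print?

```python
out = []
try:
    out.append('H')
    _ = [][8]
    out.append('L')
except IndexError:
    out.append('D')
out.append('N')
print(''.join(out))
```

Execution trace: 'H' (try body) → 'D' (except IndexError) → 'N' (after the try/except). Output: HDN

Answer: HDN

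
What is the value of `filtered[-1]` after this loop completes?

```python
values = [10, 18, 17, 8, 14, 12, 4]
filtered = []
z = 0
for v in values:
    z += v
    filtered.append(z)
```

Cumulative sum ends at 83
`filtered` takes the values: [] → [10] → [10, 28] → [10, 28, 45] → [10, 28, 45, 53] → [10, 28, 45, 53, 67] → [10, 28, 45, 53, 67, 79] → [10, 28, 45, 53, 67, 79, 83]
So `filtered[-1]` = 83

Answer: 83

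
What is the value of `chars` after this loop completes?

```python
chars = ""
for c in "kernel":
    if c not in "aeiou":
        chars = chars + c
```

Remove vowels from 'kernel'
`chars` takes the values: "" → "k" → "kr" → "krn" → "krnl"

Answer: "krnl"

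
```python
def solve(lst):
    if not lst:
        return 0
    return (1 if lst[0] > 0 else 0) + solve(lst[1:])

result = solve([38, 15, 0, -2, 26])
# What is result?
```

Count of positive elements in [38, 15, 0, -2, 26] = 3

Answer: 3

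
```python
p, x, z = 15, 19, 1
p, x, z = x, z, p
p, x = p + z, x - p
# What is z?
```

Trace:
`p, x, z = 15, 19, 1` → p = 15; x = 19; z = 1
`p, x, z = x, z, p` → p = 19; x = 1; z = 15
`p, x = p + z, x - p` → p = 34; x = -18
So z = 15

Answer: 15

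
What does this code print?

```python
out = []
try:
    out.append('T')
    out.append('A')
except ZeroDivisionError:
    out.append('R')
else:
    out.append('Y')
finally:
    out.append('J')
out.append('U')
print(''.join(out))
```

Execution trace: 'T' (try body) → 'A' (try body, no exception) → 'Y' (else) → 'J' (finally) → 'U' (after the try/except). Output: TAYJU

Answer: TAYJU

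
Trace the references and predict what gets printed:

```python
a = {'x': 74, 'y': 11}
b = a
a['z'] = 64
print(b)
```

Key concept: dict aliasing.
Step by step:
`a = {'x': 74, 'y': 11}` → a = {'x': 74, 'y': 11}
`b = a` → b = {'x': 74, 'y': 11} (same object as a)
`a['z'] = 64` → a = {'x': 74, 'y': 11, 'z': 64} (same object as b); b = {'x': 74, 'y': 11, 'z': 64} (same object as a)
`print(b)` → prints {'x': 74, 'y': 11, 'z': 64}

Answer: {'x': 74, 'y': 11, 'z': 64}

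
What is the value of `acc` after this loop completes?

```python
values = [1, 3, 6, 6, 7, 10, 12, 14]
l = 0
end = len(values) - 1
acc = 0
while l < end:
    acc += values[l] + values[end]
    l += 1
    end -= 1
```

Sum of pairs from ends
`acc` takes the values: 0 → 15 → 30 → 46 → 59

Answer: 59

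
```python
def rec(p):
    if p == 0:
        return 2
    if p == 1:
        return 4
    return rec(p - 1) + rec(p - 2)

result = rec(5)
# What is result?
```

Build up from base cases: rec(0)=2, rec(1)=4, rec(2)=6, rec(3)=10, rec(4)=16, rec(5)=26

Answer: 26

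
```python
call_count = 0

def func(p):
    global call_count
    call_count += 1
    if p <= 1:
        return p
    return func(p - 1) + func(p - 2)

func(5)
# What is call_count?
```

Calls(p) = 1 + Calls(p-1) + Calls(p-2); Calls(0)=Calls(1)=1. For p=5 this gives 15.

Answer: 15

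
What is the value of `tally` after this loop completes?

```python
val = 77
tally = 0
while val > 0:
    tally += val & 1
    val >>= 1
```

Count set bits in 77 (binary: 0b1001101)
`tally` takes the values: 0 → 1 → 2 → 3 → 4

Answer: 4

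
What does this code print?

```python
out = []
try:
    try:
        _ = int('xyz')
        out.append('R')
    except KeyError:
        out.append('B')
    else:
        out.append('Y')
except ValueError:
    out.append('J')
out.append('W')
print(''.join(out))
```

Execution trace: 'J' (outer except ValueError) → 'W' (after the try/except). Output: JW

Answer: JW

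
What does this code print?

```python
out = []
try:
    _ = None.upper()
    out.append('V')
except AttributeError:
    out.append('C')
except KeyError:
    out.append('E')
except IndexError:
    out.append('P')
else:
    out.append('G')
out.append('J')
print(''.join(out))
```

Execution trace: 'C' (except AttributeError) → 'J' (after the try/except). Output: CJ

Answer: CJ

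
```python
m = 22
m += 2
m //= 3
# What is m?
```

Trace:
`m = 22` → m = 22
`m += 2` → m = 24
`m //= 3` → m = 8
So m = 8

Answer: 8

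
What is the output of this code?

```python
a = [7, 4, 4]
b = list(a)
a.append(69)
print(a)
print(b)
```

Key concept: list() constructor creates copy.
Step by step:
`a = [7, 4, 4]` → a = [7, 4, 4]
`b = list(a)` → b = [7, 4, 4]
`a.append(69)` → a = [7, 4, 4, 69]
`print(a)` → prints [7, 4, 4, 69]
`print(b)` → prints [7, 4, 4]

Answer:
[7, 4, 4, 69]
[7, 4, 4]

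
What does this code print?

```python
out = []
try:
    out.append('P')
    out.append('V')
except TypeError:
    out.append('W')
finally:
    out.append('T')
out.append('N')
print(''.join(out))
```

Execution trace: 'P' (try body) → 'V' (try body, no exception) → 'T' (finally) → 'N' (after the try/except). Output: PVTN

Answer: PVTN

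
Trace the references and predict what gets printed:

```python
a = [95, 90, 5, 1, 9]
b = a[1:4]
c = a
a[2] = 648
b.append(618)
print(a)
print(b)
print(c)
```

Key concept: slice vs alias.
Step by step:
`a = [95, 90, 5, 1, 9]` → a = [95, 90, 5, 1, 9]
`b = a[1:4]` → b = [90, 5, 1]
`c = a` → c = [95, 90, 5, 1, 9] (same object as a)
`a[2] = 648` → a = [95, 90, 648, 1, 9] (same object as c); c = [95, 90, 648, 1, 9] (same object as a)
`b.append(618)` → b = [90, 5, 1, 618]
`print(a)` → prints [95, 90, 648, 1, 9]
`print(b)` → prints [90, 5, 1, 618]
`print(c)` → prints [95, 90, 648, 1, 9]

Answer:
[95, 90, 648, 1, 9]
[90, 5, 1, 618]
[95, 90, 648, 1, 9]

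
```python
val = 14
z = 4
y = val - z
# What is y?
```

Trace:
`val = 14` → val = 14
`z = 4` → z = 4
`y = val - z` → y = 10
So y = 10

Answer: 10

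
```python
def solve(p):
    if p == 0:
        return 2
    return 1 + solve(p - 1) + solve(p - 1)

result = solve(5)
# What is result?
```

solve(p) = 1 + 2·solve(p-1), solve(0)=2. Closed form: (2+1)·2^5 - 1 = 95.

Answer: 95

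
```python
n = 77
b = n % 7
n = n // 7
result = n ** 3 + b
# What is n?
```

Trace:
`n = 77` → n = 77
`b = n % 7` → b = 0
`n = n // 7` → n = 11
`result = n ** 3 + b` → result = 1331
So n = 11

Answer: 11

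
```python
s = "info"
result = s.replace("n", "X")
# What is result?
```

Trace:
`s = "info"` → s = 'info'
`result = s.replace("n", "X")` → result = 'iXfo'
So result = 'iXfo'

Answer: 'iXfo'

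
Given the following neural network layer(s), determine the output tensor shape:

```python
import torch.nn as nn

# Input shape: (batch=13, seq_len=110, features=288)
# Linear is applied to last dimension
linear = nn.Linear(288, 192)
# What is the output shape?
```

Input: (13, 110, 288) -> Output: (13, 110, 192)

Answer: (13, 110, 192)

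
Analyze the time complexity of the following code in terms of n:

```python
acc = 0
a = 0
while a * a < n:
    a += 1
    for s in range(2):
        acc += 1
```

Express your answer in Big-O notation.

Each loop level contributes: √n × 1. Multiplying the contributions gives O(√n).

Answer: O(√n)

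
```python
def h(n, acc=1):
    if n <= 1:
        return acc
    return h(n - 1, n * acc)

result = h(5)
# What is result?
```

Accumulator trace (n, acc): (5, 1) -> (4, 5) -> (3, 20) -> (2, 60) -> (1, 120) -> return 120

Answer: 120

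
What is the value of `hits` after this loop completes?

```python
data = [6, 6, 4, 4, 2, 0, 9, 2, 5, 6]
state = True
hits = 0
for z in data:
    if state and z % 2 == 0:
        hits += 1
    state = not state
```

Count even values at even positions
`hits` takes the values: 0 → 1 → 2 → 3

Answer: 3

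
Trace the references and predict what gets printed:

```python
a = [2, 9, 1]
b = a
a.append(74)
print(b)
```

Key concept: basic list aliasing.
Step by step:
`a = [2, 9, 1]` → a = [2, 9, 1]
`b = a` → b = [2, 9, 1] (same object as a)
`a.append(74)` → a = [2, 9, 1, 74] (same object as b); b = [2, 9, 1, 74] (same object as a)
`print(b)` → prints [2, 9, 1, 74]

Answer: [2, 9, 1, 74]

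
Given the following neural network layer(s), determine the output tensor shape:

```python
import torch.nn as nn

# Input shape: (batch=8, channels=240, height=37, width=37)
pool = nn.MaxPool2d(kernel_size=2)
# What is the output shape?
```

Input: (8, 240, 37, 37) -> Output: (8, 240, 18, 18)

Answer: (8, 240, 18, 18)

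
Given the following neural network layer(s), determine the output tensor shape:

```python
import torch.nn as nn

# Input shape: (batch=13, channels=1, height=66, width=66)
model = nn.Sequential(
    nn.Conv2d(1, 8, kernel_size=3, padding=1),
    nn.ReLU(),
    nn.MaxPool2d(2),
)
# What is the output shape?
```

Input: (13, 1, 66, 66) -> after Conv2d: (13, 8, 66, 66) -> after ReLU: (13, 8, 66, 66) -> Output: (13, 8, 33, 33)

Answer: (13, 8, 33, 33)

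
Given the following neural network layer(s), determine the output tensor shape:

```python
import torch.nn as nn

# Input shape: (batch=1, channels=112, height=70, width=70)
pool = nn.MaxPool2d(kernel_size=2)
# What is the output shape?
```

Input: (1, 112, 70, 70) -> Output: (1, 112, 35, 35)

Answer: (1, 112, 35, 35)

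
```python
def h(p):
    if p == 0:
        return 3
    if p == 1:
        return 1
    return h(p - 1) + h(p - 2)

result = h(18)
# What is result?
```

Build up from base cases: h(0)=3, h(1)=1, h(2)=4, h(3)=5, h(4)=9, h(5)=14, h(6)=23, ..., h(18)=7375

Answer: 7375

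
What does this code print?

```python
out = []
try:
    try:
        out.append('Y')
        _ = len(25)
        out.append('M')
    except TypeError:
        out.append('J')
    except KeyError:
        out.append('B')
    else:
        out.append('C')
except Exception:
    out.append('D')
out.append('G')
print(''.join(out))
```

Execution trace: 'Y' (inner try body) → 'J' (inner except TypeError) → 'G' (after the try/except). Output: YJG

Answer: YJG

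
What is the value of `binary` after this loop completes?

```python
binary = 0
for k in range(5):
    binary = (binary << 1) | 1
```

Build 5 consecutive 1-bits: 0b11111
`binary` takes the values: 0 → 1 → 3 → 7 → 15 → 31

Answer: 31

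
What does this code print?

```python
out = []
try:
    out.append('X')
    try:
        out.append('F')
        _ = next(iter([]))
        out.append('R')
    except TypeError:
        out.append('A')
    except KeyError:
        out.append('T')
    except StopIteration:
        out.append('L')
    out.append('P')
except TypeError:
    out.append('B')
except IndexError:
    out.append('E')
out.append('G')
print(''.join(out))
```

Execution trace: 'X' (try body) → 'F' (inner try body) → 'L' (inner except StopIteration) → 'P' (try body, no exception) → 'G' (after the try/except). Output: XFLPG

Answer: XFLPG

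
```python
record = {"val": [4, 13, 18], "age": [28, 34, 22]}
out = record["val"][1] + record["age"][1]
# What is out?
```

Trace:
`record = {"val": [4, 13, 18], "age": [28, 34, 22]}` → record = {'val': [4, 13, 18], 'age': [28, 34, 22]}
`out = record["val"][1] + record["age"][1]` → out = 47
So out = 47

Answer: 47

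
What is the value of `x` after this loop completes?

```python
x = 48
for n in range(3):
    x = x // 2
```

Halve 3 times: 48 // 2^3 = 6
`x` takes the values: 48 → 24 → 12 → 6

Answer: 6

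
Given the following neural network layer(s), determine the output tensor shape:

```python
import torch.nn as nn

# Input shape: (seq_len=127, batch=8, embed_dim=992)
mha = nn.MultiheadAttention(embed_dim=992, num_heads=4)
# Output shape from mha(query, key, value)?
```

Input: (127, 8, 992) -> Output: (127, 8, 992)

Answer: (127, 8, 992)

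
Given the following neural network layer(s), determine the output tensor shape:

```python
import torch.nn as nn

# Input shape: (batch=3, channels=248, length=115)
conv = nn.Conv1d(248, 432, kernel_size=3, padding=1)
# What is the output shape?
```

Input: (3, 248, 115) -> Output: (3, 432, 115)

Answer: (3, 432, 115)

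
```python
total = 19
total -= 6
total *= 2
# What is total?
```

Trace:
`total = 19` → total = 19
`total -= 6` → total = 13
`total *= 2` → total = 26
So total = 26

Answer: 26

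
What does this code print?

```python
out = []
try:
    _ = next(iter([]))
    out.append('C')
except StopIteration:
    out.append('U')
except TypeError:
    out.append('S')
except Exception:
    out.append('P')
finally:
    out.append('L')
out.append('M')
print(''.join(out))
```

Execution trace: 'U' (except StopIteration) → 'L' (finally) → 'M' (after the try/except). Output: ULM

Answer: ULM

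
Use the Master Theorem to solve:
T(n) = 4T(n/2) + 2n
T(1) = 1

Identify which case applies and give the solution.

a=4, b=2, f(n)=2n. log_2(4) = 2. Since c=1 < 2, Case 1 applies: T(n) = Θ(n^log_b(a)) = O(n^2).

Answer: O(n^2) - Case 1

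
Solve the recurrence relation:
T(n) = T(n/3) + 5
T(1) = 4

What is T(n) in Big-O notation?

Each step divides n by 3 and adds 5. After log_3(n) steps we reach T(1)=4. So T(n) = 5·log_3(n) + 4 = O(log n).

Answer: O(log n)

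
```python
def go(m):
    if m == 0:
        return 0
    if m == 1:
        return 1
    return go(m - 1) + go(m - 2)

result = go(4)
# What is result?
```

Build up from base cases: go(0)=0, go(1)=1, go(2)=1, go(3)=2, go(4)=3

Answer: 3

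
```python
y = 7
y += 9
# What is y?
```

Trace:
`y = 7` → y = 7
`y += 9` → y = 16
So y = 16

Answer: 16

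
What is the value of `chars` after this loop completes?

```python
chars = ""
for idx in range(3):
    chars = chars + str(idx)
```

Concatenate digits 0 to 2
`chars` takes the values: "" → "0" → "01" → "012"

Answer: "012"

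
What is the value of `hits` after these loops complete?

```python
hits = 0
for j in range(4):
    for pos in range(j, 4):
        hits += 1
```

Upper triangle: 4 + 3 + ... + 1
`hits` takes the values: 0 → 1 → 2 → 3 → 4 → 5 → 6 → 7 → 8 → 9 → 10

Answer: 10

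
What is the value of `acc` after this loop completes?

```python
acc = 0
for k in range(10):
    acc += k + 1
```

Start at 0, add 1 to 10 = 55
`acc` takes the values: 0 → 1 → 3 → 6 → 10 → 15 → 21 → 28 → 36 → 45 → 55

Answer: 55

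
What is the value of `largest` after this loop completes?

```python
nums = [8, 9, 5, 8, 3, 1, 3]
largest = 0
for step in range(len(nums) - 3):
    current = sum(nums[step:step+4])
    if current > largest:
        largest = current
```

Max sum of 4-element window in [8, 9, 5, 8, 3, 1, 3]
`largest` takes the values: 0 → 30

Answer: 30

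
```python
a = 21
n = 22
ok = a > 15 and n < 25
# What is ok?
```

Trace:
`a = 21` → a = 21
`n = 22` → n = 22
`ok = a > 15 and n < 25` → ok = True
So ok = True

Answer: True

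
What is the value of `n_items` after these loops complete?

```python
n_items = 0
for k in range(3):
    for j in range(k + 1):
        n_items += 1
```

Triangle: 1 + 2 + ... + 3
`n_items` takes the values: 0 → 1 → 2 → 3 → 4 → 5 → 6

Answer: 6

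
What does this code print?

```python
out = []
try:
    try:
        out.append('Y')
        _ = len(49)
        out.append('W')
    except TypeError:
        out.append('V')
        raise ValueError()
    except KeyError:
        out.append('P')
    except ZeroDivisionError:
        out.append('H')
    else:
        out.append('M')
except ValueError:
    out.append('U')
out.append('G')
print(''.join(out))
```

Execution trace: 'Y' (inner try body) → 'V' (inner except TypeError) → 'U' (outer except ValueError) → 'G' (after the try/except). Output: YVUG

Answer: YVUG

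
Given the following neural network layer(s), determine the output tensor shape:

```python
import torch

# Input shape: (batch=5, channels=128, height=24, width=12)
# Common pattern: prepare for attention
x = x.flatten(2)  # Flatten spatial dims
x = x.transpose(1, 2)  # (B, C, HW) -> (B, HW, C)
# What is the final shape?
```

Input: (5, 128, 24, 12) -> after flatten(2): (5, 128, 288) -> Output: (5, 288, 128)

Answer: (5, 288, 128)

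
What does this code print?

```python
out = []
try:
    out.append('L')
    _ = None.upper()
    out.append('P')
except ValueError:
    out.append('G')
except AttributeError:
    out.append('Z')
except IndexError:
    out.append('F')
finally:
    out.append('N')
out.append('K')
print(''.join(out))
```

Execution trace: 'L' (try body) → 'Z' (except AttributeError) → 'N' (finally) → 'K' (after the try/except). Output: LZNK

Answer: LZNK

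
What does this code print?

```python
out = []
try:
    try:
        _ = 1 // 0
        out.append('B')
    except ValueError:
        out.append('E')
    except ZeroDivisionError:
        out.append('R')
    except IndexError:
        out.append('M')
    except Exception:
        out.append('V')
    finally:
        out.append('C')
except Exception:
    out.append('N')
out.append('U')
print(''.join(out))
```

Execution trace: 'R' (inner except ZeroDivisionError) → 'C' (inner finally) → 'U' (after the try/except). Output: RCU

Answer: RCU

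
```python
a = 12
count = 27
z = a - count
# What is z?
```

Trace:
`a = 12` → a = 12
`count = 27` → count = 27
`z = a - count` → z = -15
So z = -15

Answer: -15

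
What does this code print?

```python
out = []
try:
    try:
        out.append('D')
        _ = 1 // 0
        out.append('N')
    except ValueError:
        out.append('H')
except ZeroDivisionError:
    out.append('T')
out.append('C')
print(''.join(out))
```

Execution trace: 'D' (try body) → 'T' (outer except ZeroDivisionError) → 'C' (after the try/except). Output: DTC

Answer: DTC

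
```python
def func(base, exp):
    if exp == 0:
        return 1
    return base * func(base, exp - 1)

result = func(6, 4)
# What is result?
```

func(6, 4) = 6 * 6 * 6 * 6 = 1296

Answer: 1296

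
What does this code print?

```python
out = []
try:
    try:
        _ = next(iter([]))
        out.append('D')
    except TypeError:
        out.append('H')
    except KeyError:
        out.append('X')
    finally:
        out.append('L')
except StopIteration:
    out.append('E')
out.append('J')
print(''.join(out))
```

Execution trace: 'L' (finally) → 'E' (outer except StopIteration) → 'J' (after the try/except). Output: LEJ

Answer: LEJ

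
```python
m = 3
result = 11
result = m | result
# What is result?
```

Trace:
`m = 3` → m = 3
`result = 11` → result = 11
`result = m | result` → result = 11
So result = 11

Answer: 11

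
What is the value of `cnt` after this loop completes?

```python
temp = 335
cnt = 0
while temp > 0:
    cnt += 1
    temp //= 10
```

Count digits by repeated division by 10
`cnt` takes the values: 0 → 1 → 2 → 3

Answer: 3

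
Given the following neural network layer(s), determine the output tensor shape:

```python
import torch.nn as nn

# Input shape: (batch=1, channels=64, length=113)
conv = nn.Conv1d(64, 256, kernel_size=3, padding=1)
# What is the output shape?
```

Input: (1, 64, 113) -> Output: (1, 256, 113)

Answer: (1, 256, 113)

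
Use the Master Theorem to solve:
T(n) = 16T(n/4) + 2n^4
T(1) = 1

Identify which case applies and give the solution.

a=16, b=4, f(n)=2n^4. log_4(16) = 2. Since c=4 > 2 and the regularity condition holds (16(n/4)^4 = (16/4^4)n^4 with 16/4^4 < 1), Case 3 applies: T(n) = Θ(f(n)) = O(n^4).

Answer: O(n^4) - Case 3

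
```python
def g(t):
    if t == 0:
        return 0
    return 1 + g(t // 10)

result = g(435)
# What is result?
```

Count of digits of 435: 3

Answer: 3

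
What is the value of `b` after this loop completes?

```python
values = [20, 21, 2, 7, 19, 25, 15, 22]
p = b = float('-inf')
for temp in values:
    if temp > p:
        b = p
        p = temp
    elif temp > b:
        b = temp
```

Second largest (with repeats) in [20, 21, 2, 7, 19, 25, 15, 22]
`b` takes the values: -inf → 20 → 21 → 22

Answer: 22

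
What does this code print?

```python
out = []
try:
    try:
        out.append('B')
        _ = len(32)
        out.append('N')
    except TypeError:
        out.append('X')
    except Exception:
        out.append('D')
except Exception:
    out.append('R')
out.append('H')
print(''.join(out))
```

Execution trace: 'B' (inner try body) → 'X' (inner except TypeError) → 'H' (after the try/except). Output: BXH

Answer: BXH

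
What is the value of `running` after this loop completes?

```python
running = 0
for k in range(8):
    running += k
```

Sum of 0 to 7 = 28
`running` takes the values: 0 → 1 → 3 → 6 → 10 → 15 → 21 → 28

Answer: 28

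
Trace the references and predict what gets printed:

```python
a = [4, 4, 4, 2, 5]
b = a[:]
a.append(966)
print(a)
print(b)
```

Key concept: slice [:] creates copy.
Step by step:
`a = [4, 4, 4, 2, 5]` → a = [4, 4, 4, 2, 5]
`b = a[:]` → b = [4, 4, 4, 2, 5]
`a.append(966)` → a = [4, 4, 4, 2, 5, 966]
`print(a)` → prints [4, 4, 4, 2, 5, 966]
`print(b)` → prints [4, 4, 4, 2, 5]

Answer:
[4, 4, 4, 2, 5, 966]
[4, 4, 4, 2, 5]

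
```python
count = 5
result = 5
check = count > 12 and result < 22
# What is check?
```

Trace:
`count = 5` → count = 5
`result = 5` → result = 5
`check = count > 12 and result < 22` → check = False
So check = False

Answer: False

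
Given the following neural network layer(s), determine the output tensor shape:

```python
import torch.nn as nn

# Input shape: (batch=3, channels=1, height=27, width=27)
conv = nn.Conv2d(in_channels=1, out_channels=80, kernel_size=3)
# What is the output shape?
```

Input: (3, 1, 27, 27) -> Output: (3, 80, 25, 25)

Answer: (3, 80, 25, 25)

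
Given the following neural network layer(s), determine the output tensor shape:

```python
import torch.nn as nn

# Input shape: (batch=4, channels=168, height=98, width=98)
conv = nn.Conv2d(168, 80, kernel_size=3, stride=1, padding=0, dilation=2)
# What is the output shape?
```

Input: (4, 168, 98, 98) -> Output: (4, 80, 94, 94)

Answer: (4, 80, 94, 94)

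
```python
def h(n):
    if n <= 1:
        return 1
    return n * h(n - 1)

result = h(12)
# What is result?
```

h(12) = 12 * 11 * 10 * 9 * 8 * 7 * 6 * 5 * 4 * 3 * 2 * 1 = 479001600

Answer: 479001600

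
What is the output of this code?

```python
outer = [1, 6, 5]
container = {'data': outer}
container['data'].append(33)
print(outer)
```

Key concept: dict holds reference to list.
Step by step:
`outer = [1, 6, 5]` → outer = [1, 6, 5]
`container = {'data': outer}` → container = {'data': [1, 6, 5]}
`container['data'].append(33)` → outer = [1, 6, 5, 33]; container = {'data': [1, 6, 5, 33]}
`print(outer)` → prints [1, 6, 5, 33]

Answer: [1, 6, 5, 33]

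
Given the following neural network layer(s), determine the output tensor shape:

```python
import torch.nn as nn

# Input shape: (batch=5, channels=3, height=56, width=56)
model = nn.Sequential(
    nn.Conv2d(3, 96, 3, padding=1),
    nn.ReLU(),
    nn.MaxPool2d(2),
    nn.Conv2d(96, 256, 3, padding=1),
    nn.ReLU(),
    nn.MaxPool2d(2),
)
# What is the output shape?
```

Input: (5, 3, 56, 56) -> after first Conv2d: (5, 96, 56, 56) -> after first MaxPool2d: (5, 96, 28, 28) -> after second Conv2d: (5, 256, 28, 28) -> Output: (5, 256, 14, 14)

Answer: (5, 256, 14, 14)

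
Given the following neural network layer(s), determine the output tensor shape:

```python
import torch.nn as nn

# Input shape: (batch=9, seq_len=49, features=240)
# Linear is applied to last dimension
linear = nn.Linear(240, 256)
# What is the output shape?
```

Input: (9, 49, 240) -> Output: (9, 49, 256)

Answer: (9, 49, 256)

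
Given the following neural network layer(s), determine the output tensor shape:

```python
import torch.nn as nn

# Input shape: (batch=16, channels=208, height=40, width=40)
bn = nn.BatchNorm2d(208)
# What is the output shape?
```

Input: (16, 208, 40, 40) -> Output: (16, 208, 40, 40)

Answer: (16, 208, 40, 40)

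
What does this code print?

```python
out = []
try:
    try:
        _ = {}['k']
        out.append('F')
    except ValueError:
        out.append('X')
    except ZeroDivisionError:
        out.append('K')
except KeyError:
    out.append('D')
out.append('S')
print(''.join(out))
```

Execution trace: 'D' (outer except KeyError) → 'S' (after the try/except). Output: DS

Answer: DS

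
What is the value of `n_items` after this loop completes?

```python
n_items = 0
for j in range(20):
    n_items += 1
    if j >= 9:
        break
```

Loop breaks when j reaches 9, n_items is 10
`n_items` takes the values: 0 → 1 → 2 → 3 → 4 → 5 → 6 → 7 → 8 → 9 → 10

Answer: 10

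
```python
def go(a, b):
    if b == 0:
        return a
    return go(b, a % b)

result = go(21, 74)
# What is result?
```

go(21, 74) -> go(74, 21) -> go(21, 11) -> go(11, 10) -> go(10, 1) -> go(1, 0) -> 1

Answer: 1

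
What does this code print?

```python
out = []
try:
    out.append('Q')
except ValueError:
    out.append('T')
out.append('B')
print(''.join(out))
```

Execution trace: 'Q' (try body, no exception) → 'B' (after the try/except). Output: QB

Answer: QB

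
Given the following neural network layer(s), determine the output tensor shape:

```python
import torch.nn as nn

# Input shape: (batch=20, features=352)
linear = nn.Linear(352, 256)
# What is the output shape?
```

Input: (20, 352) -> Output: (20, 256)

Answer: (20, 256)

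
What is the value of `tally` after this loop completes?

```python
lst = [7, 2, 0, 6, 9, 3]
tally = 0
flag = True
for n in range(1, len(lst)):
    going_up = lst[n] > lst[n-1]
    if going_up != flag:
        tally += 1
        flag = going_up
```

Count direction changes in [7, 2, 0, 6, 9, 3]
`tally` takes the values: 0 → 1 → 2 → 3

Answer: 3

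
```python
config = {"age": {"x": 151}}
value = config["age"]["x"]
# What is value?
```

Trace:
`config = {"age": {"x": 151}}` → config = {'age': {'x': 151}}
`value = config["age"]["x"]` → value = 151
So value = 151

Answer: 151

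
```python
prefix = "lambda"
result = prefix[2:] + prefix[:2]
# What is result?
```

Trace:
`prefix = "lambda"` → prefix = 'lambda'
`result = prefix[2:] + prefix[:2]` → result = 'mbdala'
So result = 'mbdala'

Answer: 'mbdala'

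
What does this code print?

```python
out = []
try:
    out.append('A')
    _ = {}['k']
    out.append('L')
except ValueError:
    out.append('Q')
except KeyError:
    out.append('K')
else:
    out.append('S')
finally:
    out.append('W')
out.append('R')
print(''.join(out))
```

Execution trace: 'A' (try body) → 'K' (except KeyError) → 'W' (finally) → 'R' (after the try/except). Output: AKWR

Answer: AKWR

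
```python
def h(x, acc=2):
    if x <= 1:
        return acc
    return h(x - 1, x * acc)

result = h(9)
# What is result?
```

Accumulator trace (n, acc): (9, 2) -> (8, 18) -> (7, 144) -> (6, 1008) -> (5, 6048) -> (4, 30240) -> (3, 120960) -> (2, 362880) -> (1, 725760) -> return 725760

Answer: 725760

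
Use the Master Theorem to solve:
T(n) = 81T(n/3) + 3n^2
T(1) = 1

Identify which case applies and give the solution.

a=81, b=3, f(n)=3n^2. log_3(81) = 4. Since c=2 < 4, Case 1 applies: T(n) = Θ(n^log_b(a)) = O(n^4).

Answer: O(n^4) - Case 1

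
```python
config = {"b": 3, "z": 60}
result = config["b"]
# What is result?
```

Trace:
`config = {"b": 3, "z": 60}` → config = {'b': 3, 'z': 60}
`result = config["b"]` → result = 3
So result = 3

Answer: 3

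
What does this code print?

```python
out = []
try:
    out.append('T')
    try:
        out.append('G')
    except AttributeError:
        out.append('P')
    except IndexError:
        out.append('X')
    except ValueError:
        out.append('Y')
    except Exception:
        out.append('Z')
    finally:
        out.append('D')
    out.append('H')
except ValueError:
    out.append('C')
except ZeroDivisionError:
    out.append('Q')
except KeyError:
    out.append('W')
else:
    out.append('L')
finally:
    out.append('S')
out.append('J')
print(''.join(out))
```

Execution trace: 'T' (try body) → 'G' (inner try body, no exception) → 'D' (inner finally) → 'H' (try body, no exception) → 'L' (else) → 'S' (finally) → 'J' (after the try/except). Output: TGDHLSJ

Answer: TGDHLSJ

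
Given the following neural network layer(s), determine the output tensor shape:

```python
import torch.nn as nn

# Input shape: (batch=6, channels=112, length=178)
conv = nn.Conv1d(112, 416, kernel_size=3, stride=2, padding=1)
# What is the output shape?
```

Input: (6, 112, 178) -> Output: (6, 416, 89)

Answer: (6, 416, 89)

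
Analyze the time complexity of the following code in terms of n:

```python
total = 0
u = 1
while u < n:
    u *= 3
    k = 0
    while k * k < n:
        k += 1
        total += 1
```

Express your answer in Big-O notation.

Each loop level contributes: log n × √n. Multiplying the contributions gives O(√n log n).

Answer: O(√n log n)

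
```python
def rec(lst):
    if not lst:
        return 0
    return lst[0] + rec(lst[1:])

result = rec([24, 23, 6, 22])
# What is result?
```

24 + 23 + 6 + 22 + 0 = 75

Answer: 75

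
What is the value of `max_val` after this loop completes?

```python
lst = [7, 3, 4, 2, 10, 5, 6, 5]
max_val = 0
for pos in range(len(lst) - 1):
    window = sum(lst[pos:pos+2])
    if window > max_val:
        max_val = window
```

Max sum of 2-element window in [7, 3, 4, 2, 10, 5, 6, 5]
`max_val` takes the values: 0 → 10 → 12 → 15

Answer: 15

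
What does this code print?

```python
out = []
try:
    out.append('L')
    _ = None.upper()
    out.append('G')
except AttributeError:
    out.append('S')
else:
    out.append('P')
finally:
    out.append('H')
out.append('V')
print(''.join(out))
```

Execution trace: 'L' (try body) → 'S' (except AttributeError) → 'H' (finally) → 'V' (after the try/except). Output: LSHV

Answer: LSHV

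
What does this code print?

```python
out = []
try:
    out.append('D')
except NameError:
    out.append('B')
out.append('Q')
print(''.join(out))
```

Execution trace: 'D' (try body, no exception) → 'Q' (after the try/except). Output: DQ

Answer: DQ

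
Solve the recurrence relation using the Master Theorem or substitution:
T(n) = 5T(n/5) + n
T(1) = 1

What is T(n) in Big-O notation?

By Master Theorem: a=5, b=5, f(n)=n. Since log_5(5) = 1 and f(n) = Θ(n^1), Case 2 applies. T(n) = O(n log n).

Answer: O(n log n)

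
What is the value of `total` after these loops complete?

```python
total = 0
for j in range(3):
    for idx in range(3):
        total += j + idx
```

Sum of all j+idx for j,idx in 3x3
`total` takes the values: 0 → 1 → 3 → 4 → 6 → 9 → 11 → 14 → 18

Answer: 18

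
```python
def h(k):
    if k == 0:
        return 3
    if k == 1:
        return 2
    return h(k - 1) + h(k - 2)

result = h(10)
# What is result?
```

Build up from base cases: h(0)=3, h(1)=2, h(2)=5, h(3)=7, h(4)=12, h(5)=19, h(6)=31, ..., h(10)=212

Answer: 212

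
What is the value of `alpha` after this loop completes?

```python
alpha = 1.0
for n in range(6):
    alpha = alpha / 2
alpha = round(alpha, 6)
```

Halving LR 6 times: 1 / 2^6
`alpha` takes the values: 1.0 → 0.5 → 0.25 → 0.125 → 0.0625 → 0.03125 → 0.015625

Answer: 0.015625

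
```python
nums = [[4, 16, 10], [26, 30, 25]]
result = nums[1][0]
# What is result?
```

Trace:
`nums = [[4, 16, 10], [26, 30, 25]]` → nums = [[4, 16, 10], [26, 30, 25]]
`result = nums[1][0]` → result = 26
So result = 26

Answer: 26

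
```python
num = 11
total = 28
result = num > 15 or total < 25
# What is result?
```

Trace:
`num = 11` → num = 11
`total = 28` → total = 28
`result = num > 15 or total < 25` → result = False
So result = False

Answer: False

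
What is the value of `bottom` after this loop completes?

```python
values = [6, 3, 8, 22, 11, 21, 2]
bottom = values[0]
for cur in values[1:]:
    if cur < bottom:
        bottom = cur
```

Minimum of [6, 3, 8, 22, 11, 21, 2]
`bottom` takes the values: 6 → 3 → 2

Answer: 2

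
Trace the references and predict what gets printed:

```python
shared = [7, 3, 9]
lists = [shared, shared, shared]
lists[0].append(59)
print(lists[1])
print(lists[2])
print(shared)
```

Key concept: list of same reference.
Step by step:
`shared = [7, 3, 9]` → shared = [7, 3, 9]
`lists = [shared, shared, shared]` → lists = [[7, 3, 9], [7, 3, 9], [7, 3, 9]]
`lists[0].append(59)` → shared = [7, 3, 9, 59]; lists = [[7, 3, 9, 59], [7, 3, 9, 59], [7, 3, 9, 59]]
`print(lists[1])` → prints [7, 3, 9, 59]
`print(lists[2])` → prints [7, 3, 9, 59]
`print(shared)` → prints [7, 3, 9, 59]

Answer:
[7, 3, 9, 59]
[7, 3, 9, 59]
[7, 3, 9, 59]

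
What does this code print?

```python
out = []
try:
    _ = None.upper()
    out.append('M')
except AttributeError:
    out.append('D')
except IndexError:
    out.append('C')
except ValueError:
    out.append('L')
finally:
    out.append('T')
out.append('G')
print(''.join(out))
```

Execution trace: 'D' (except AttributeError) → 'T' (finally) → 'G' (after the try/except). Output: DTG

Answer: DTG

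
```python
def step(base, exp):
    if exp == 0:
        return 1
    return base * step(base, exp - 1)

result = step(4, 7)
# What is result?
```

step(4, 7) = 4 * 4 * 4 * 4 * 4 * 4 * 4 = 16384

Answer: 16384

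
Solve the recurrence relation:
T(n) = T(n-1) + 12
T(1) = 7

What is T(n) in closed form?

Unrolling: T(n) = T(1) + 12·(n-1) = 7 + 12(n-1) = 12n - 5.

Answer: T(n) = 12n - 5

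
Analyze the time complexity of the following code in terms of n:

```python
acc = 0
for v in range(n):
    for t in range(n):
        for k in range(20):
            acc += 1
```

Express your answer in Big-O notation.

Each loop level contributes: n × n × 1. Multiplying the contributions gives O(n^2).

Answer: O(n^2)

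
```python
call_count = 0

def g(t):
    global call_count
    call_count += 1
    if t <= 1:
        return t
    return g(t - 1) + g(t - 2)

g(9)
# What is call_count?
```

Calls(t) = 1 + Calls(t-1) + Calls(t-2); Calls(0)=Calls(1)=1. For t=9 this gives 109.

Answer: 109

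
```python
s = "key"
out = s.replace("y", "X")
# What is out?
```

Trace:
`s = "key"` → s = 'key'
`out = s.replace("y", "X")` → out = 'keX'
So out = 'keX'

Answer: 'keX'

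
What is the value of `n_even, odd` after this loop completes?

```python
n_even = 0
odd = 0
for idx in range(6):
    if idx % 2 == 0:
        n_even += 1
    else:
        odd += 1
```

Count evens and odds in range(6)
`n_even, odd` takes the values: (0, 0) → (1, 0) → (1, 1) → (2, 1) → (2, 2) → (3, 2) → (3, 3)

Answer: 3, 3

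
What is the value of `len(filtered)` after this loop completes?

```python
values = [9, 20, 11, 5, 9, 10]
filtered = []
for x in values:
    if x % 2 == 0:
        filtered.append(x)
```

Count even numbers in [9, 20, 11, 5, 9, 10]
`filtered` takes the values: [] → [20] → [20, 10]
So `len(filtered)` = 2

Answer: 2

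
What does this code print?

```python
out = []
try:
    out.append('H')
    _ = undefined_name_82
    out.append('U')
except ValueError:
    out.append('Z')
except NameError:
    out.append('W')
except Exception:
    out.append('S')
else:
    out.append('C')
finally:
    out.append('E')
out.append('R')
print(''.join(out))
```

Execution trace: 'H' (try body) → 'W' (except NameError) → 'E' (finally) → 'R' (after the try/except). Output: HWER

Answer: HWER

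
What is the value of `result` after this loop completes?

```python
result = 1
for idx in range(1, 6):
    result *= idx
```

5! = 120
`result` takes the values: 1 → 2 → 6 → 24 → 120

Answer: 120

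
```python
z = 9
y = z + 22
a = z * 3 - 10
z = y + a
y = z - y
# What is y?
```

Trace:
`z = 9` → z = 9
`y = z + 22` → y = 31
`a = z * 3 - 10` → a = 17
`z = y + a` → z = 48
`y = z - y` → y = 17
So y = 17

Answer: 17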